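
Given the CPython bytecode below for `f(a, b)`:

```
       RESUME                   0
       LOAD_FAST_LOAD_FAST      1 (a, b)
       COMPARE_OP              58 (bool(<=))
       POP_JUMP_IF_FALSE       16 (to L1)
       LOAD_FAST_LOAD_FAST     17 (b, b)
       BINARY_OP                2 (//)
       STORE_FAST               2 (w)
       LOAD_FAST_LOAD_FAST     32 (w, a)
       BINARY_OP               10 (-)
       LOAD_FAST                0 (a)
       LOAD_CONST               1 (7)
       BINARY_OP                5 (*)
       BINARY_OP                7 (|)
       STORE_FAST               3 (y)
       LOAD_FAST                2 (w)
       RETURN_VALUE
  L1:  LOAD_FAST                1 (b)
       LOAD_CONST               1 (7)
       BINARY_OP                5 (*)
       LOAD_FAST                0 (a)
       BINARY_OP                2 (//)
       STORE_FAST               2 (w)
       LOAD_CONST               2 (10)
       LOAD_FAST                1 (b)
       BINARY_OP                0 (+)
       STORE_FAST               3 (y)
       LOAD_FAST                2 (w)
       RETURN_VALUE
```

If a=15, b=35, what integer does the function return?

LOAD_FAST_LOAD_FAST a,b → push 15,35. Stack: [15, 35]
COMPARE_OP bool(<=) → 15 vs 35 = True. Stack: [True]
POP_JUMP_IF_FALSE → pop True; no jump. Stack: []
LOAD_FAST_LOAD_FAST b,b → push 35,35. Stack: [35, 35]
BINARY_OP // → 35 // 35 = 1. Stack: [1]
STORE_FAST w → w=1. Stack: []
LOAD_FAST_LOAD_FAST w,a → push 1,15. Stack: [1, 15]
BINARY_OP - → 1 - 15 = -14. Stack: [-14]
LOAD_FAST a → push 15. Stack: [-14, 15]
LOAD_CONST → push 7. Stack: [-14, 15, 7]
BINARY_OP * → 15 * 7 = 105. Stack: [-14, 105]
BINARY_OP | → -14 | 105 = -5. Stack: [-5]
STORE_FAST y → y=-5. Stack: []
LOAD_FAST w → push 1. Stack: [1]
RETURN_VALUE → return 1.

1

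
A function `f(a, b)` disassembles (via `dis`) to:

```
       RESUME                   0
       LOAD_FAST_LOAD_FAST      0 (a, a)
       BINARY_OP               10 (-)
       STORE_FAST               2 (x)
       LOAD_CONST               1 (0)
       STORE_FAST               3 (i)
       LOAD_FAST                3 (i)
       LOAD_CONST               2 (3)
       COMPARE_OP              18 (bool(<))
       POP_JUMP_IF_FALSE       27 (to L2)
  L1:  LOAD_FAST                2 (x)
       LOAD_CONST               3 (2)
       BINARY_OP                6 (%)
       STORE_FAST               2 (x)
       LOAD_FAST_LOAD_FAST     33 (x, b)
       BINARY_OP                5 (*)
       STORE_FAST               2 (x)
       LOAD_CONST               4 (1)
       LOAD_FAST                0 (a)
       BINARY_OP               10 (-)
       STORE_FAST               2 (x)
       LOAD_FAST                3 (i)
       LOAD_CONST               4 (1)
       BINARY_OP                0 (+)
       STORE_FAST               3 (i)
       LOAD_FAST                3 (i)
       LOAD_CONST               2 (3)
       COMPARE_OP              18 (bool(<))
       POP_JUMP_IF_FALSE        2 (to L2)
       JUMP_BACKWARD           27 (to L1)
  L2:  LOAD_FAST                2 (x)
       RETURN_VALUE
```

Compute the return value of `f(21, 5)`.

-20

LOAD_FAST_LOAD_FAST a,a → push 21,21
BINARY_OP - → 21 - 21 = 0
STORE_FAST x → x=0
LOAD_CONST → push 0
STORE_FAST i → i=0
LOAD_FAST i → push 0
LOAD_CONST → push 3
COMPARE_OP bool(<) → 0 vs 3 = True
POP_JUMP_IF_FALSE → pop True; no jump
LOAD_FAST x → push 0
LOAD_CONST → push 2
BINARY_OP % → 0 % 2 = 0
STORE_FAST x → x=0
LOAD_FAST_LOAD_FAST x,b → push 0,5
BINARY_OP * → 0 * 5 = 0
STORE_FAST x → x=0
LOAD_CONST → push 1
LOAD_FAST a → push 21
BINARY_OP - → 1 - 21 = -20
STORE_FAST x → x=-20
LOAD_FAST i → push 0
LOAD_CONST → push 1
BINARY_OP + → 0 + 1 = 1
STORE_FAST i → i=1
LOAD_FAST i → push 1
LOAD_CONST → push 3
COMPARE_OP bool(<) → 1 vs 3 = True
POP_JUMP_IF_FALSE → pop True; no jump
LOAD_FAST x → push -20
LOAD_CONST → push 2
BINARY_OP % → -20 % 2 = 0
STORE_FAST x → x=0
LOAD_FAST_LOAD_FAST x,b → push 0,5
BINARY_OP * → 0 * 5 = 0
STORE_FAST x → x=0
LOAD_CONST → push 1
LOAD_FAST a → push 21
BINARY_OP - → 1 - 21 = -20
STORE_FAST x → x=-20
LOAD_FAST i → push 1
LOAD_CONST → push 1
BINARY_OP + → 1 + 1 = 2
STORE_FAST i → i=2
LOAD_FAST i → push 2
LOAD_CONST → push 3
COMPARE_OP bool(<) → 2 vs 3 = True
POP_JUMP_IF_FALSE → pop True; no jump
LOAD_FAST x → push -20
LOAD_CONST → push 2
BINARY_OP % → -20 % 2 = 0
STORE_FAST x → x=0
LOAD_FAST_LOAD_FAST x,b → push 0,5
BINARY_OP * → 0 * 5 = 0
STORE_FAST x → x=0
LOAD_CONST → push 1
LOAD_FAST a → push 21
BINARY_OP - → 1 - 21 = -20
STORE_FAST x → x=-20
LOAD_FAST i → push 2
LOAD_CONST → push 1
BINARY_OP + → 2 + 1 = 3
STORE_FAST i → i=3
LOAD_FAST i → push 3
LOAD_CONST → push 3
COMPARE_OP bool(<) → 3 vs 3 = False
POP_JUMP_IF_FALSE → pop False; jump
LOAD_FAST x → push -20
RETURN_VALUE → return -20.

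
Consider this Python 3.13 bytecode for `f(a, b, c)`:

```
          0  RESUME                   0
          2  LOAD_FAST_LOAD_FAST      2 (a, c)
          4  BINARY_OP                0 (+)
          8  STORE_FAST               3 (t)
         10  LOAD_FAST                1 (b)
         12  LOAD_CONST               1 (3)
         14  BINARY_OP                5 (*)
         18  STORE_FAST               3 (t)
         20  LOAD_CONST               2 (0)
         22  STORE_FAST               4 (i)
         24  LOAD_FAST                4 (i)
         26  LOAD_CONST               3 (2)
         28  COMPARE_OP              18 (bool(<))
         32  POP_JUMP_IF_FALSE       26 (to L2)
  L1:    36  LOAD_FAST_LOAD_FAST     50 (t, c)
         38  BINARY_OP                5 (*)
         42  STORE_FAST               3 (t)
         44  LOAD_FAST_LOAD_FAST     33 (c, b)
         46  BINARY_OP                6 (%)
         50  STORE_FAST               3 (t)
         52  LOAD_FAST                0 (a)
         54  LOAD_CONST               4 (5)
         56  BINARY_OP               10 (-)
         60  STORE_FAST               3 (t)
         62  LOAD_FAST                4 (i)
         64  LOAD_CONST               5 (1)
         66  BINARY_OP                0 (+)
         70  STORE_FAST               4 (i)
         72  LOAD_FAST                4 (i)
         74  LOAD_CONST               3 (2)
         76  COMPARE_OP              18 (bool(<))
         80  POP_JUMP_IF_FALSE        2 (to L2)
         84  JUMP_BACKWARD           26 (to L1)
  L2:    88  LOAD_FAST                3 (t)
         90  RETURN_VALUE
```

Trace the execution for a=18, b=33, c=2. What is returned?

LOAD_FAST_LOAD_FAST a,c → push 18,2. Stack: [18, 2]
BINARY_OP + → 18 + 2 = 20. Stack: [20]
STORE_FAST t → t=20. Stack: []
LOAD_FAST b → push 33. Stack: [33]
LOAD_CONST → push 3. Stack: [33, 3]
BINARY_OP * → 33 * 3 = 99. Stack: [99]
STORE_FAST t → t=99. Stack: []
LOAD_CONST → push 0. Stack: [0]
STORE_FAST i → i=0. Stack: []
LOAD_FAST i → push 0. Stack: [0]
LOAD_CONST → push 2. Stack: [0, 2]
COMPARE_OP bool(<) → 0 vs 2 = True. Stack: [True]
POP_JUMP_IF_FALSE → pop True; no jump. Stack: []
LOAD_FAST_LOAD_FAST t,c → push 99,2. Stack: [99, 2]
BINARY_OP * → 99 * 2 = 198. Stack: [198]
STORE_FAST t → t=198. Stack: []
LOAD_FAST_LOAD_FAST c,b → push 2,33. Stack: [2, 33]
BINARY_OP % → 2 % 33 = 2. Stack: [2]
STORE_FAST t → t=2. Stack: []
LOAD_FAST a → push 18. Stack: [18]
LOAD_CONST → push 5. Stack: [18, 5]
BINARY_OP - → 18 - 5 = 13. Stack: [13]
STORE_FAST t → t=13. Stack: []
LOAD_FAST i → push 0. Stack: [0]
LOAD_CONST → push 1. Stack: [0, 1]
BINARY_OP + → 0 + 1 = 1. Stack: [1]
STORE_FAST i → i=1. Stack: []
LOAD_FAST i → push 1. Stack: [1]
LOAD_CONST → push 2. Stack: [1, 2]
COMPARE_OP bool(<) → 1 vs 2 = True. Stack: [True]
POP_JUMP_IF_FALSE → pop True; no jump. Stack: []
LOAD_FAST_LOAD_FAST t,c → push 13,2. Stack: [13, 2]
BINARY_OP * → 13 * 2 = 26. Stack: [26]
STORE_FAST t → t=26. Stack: []
LOAD_FAST_LOAD_FAST c,b → push 2,33. Stack: [2, 33]
BINARY_OP % → 2 % 33 = 2. Stack: [2]
STORE_FAST t → t=2. Stack: []
LOAD_FAST a → push 18. Stack: [18]
LOAD_CONST → push 5. Stack: [18, 5]
BINARY_OP - → 18 - 5 = 13. Stack: [13]
STORE_FAST t → t=13. Stack: []
LOAD_FAST i → push 1. Stack: [1]
LOAD_CONST → push 1. Stack: [1, 1]
BINARY_OP + → 1 + 1 = 2. Stack: [2]
STORE_FAST i → i=2. Stack: []
LOAD_FAST i → push 2. Stack: [2]
LOAD_CONST → push 2. Stack: [2, 2]
COMPARE_OP bool(<) → 2 vs 2 = False. Stack: [False]
POP_JUMP_IF_FALSE → pop False; jump. Stack: []
LOAD_FAST t → push 13. Stack: [13]
RETURN_VALUE → return 13.

13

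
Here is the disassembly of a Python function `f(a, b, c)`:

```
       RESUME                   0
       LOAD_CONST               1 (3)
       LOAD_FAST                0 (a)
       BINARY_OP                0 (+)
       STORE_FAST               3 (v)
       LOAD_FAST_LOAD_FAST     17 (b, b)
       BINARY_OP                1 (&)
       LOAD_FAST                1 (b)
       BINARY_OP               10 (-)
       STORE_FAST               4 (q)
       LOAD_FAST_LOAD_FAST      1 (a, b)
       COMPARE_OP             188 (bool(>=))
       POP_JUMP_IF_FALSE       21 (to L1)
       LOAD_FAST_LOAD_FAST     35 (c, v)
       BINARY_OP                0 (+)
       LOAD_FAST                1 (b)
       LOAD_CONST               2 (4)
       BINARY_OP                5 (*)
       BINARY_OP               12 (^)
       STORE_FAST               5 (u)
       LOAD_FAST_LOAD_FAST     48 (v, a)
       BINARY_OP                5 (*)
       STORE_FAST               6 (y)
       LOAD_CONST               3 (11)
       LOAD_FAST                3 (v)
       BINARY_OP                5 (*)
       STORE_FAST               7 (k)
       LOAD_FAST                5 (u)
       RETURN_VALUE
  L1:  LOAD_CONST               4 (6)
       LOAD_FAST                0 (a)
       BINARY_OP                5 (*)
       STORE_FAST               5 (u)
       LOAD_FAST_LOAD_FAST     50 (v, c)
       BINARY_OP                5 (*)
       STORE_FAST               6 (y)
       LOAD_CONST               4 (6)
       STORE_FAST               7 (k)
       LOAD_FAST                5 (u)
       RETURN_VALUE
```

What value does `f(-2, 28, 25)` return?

LOAD_CONST → push 3. Stack: [3]
LOAD_FAST a → push -2. Stack: [3, -2]
BINARY_OP + → 3 + -2 = 1. Stack: [1]
STORE_FAST v → v=1. Stack: []
LOAD_FAST_LOAD_FAST b,b → push 28,28. Stack: [28, 28]
BINARY_OP & → 28 & 28 = 28. Stack: [28]
LOAD_FAST b → push 28. Stack: [28, 28]
BINARY_OP - → 28 - 28 = 0. Stack: [0]
STORE_FAST q → q=0. Stack: []
LOAD_FAST_LOAD_FAST a,b → push -2,28. Stack: [-2, 28]
COMPARE_OP bool(>=) → -2 vs 28 = False. Stack: [False]
POP_JUMP_IF_FALSE → pop False; jump. Stack: []
LOAD_CONST → push 6. Stack: [6]
LOAD_FAST a → push -2. Stack: [6, -2]
BINARY_OP * → 6 * -2 = -12. Stack: [-12]
STORE_FAST u → u=-12. Stack: []
LOAD_FAST_LOAD_FAST v,c → push 1,25. Stack: [1, 25]
BINARY_OP * → 1 * 25 = 25. Stack: [25]
STORE_FAST y → y=25. Stack: []
LOAD_CONST → push 6. Stack: [6]
STORE_FAST k → k=6. Stack: []
LOAD_FAST u → push -12. Stack: [-12]
RETURN_VALUE → return -12.

-12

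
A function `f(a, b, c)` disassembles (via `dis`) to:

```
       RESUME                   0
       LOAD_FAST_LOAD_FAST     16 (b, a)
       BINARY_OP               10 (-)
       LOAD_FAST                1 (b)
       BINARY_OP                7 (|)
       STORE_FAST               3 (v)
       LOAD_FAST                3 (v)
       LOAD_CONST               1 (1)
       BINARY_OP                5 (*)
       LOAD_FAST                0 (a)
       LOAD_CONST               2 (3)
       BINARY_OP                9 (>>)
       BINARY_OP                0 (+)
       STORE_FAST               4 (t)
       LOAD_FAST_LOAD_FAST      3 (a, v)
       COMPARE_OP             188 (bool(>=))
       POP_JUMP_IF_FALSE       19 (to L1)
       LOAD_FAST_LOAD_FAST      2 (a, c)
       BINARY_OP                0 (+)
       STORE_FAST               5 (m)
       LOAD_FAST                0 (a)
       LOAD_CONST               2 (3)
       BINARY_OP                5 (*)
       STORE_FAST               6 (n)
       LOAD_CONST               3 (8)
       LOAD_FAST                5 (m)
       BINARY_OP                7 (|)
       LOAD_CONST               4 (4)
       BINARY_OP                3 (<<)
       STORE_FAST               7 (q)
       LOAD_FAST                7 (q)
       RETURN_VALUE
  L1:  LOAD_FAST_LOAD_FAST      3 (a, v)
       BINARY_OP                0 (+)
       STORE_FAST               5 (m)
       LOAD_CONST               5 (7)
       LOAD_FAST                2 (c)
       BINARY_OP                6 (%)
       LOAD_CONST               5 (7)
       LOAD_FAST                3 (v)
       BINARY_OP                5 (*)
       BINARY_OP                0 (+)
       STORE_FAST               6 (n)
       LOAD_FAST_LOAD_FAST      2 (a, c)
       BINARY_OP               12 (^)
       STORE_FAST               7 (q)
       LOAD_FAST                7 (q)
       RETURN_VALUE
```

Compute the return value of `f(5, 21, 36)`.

LOAD_FAST_LOAD_FAST b,a → push 21,5. Stack: [21, 5]
BINARY_OP - → 21 - 5 = 16. Stack: [16]
LOAD_FAST b → push 21. Stack: [16, 21]
BINARY_OP | → 16 | 21 = 21. Stack: [21]
STORE_FAST v → v=21. Stack: []
LOAD_FAST v → push 21. Stack: [21]
LOAD_CONST → push 1. Stack: [21, 1]
BINARY_OP * → 21 * 1 = 21. Stack: [21]
LOAD_FAST a → push 5. Stack: [21, 5]
LOAD_CONST → push 3. Stack: [21, 5, 3]
BINARY_OP >> → 5 >> 3 = 0. Stack: [21, 0]
BINARY_OP + → 21 + 0 = 21. Stack: [21]
STORE_FAST t → t=21. Stack: []
LOAD_FAST_LOAD_FAST a,v → push 5,21. Stack: [5, 21]
COMPARE_OP bool(>=) → 5 vs 21 = False. Stack: [False]
POP_JUMP_IF_FALSE → pop False; jump. Stack: []
LOAD_FAST_LOAD_FAST a,v → push 5,21. Stack: [5, 21]
BINARY_OP + → 5 + 21 = 26. Stack: [26]
STORE_FAST m → m=26. Stack: []
LOAD_CONST → push 7. Stack: [7]
LOAD_FAST c → push 36. Stack: [7, 36]
BINARY_OP % → 7 % 36 = 7. Stack: [7]
LOAD_CONST → push 7. Stack: [7, 7]
LOAD_FAST v → push 21. Stack: [7, 7, 21]
BINARY_OP * → 7 * 21 = 147. Stack: [7, 147]
BINARY_OP + → 7 + 147 = 154. Stack: [154]
STORE_FAST n → n=154. Stack: []
LOAD_FAST_LOAD_FAST a,c → push 5,36. Stack: [5, 36]
BINARY_OP ^ → 5 ^ 36 = 33. Stack: [33]
STORE_FAST q → q=33. Stack: []
LOAD_FAST q → push 33. Stack: [33]
RETURN_VALUE → return 33.

33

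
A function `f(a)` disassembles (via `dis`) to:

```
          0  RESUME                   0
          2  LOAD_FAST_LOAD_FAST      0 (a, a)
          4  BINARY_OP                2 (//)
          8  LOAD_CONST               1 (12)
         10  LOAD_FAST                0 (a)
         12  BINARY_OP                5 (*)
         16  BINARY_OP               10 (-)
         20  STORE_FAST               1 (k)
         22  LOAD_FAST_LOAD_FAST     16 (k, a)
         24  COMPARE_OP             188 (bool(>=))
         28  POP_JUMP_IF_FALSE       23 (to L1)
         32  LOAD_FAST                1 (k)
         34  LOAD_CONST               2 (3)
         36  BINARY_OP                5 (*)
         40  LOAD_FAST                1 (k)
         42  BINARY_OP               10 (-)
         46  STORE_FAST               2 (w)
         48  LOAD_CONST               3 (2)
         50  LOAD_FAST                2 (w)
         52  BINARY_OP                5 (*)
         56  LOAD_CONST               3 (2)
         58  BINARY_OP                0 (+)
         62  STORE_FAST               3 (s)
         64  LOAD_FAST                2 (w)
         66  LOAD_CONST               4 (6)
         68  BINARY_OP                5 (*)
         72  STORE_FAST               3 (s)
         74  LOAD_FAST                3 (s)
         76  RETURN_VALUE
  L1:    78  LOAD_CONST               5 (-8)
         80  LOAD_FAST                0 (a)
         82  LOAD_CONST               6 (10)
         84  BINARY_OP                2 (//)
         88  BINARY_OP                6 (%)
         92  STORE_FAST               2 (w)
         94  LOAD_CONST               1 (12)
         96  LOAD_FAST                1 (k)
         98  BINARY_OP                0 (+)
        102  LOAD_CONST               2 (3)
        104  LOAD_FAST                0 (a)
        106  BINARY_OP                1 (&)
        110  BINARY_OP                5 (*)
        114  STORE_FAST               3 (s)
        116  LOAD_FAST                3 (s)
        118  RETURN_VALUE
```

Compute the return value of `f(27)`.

-933

LOAD_FAST_LOAD_FAST a,a → push 27,27. Stack: [27, 27]
BINARY_OP // → 27 // 27 = 1. Stack: [1]
LOAD_CONST → push 12. Stack: [1, 12]
LOAD_FAST a → push 27. Stack: [1, 12, 27]
BINARY_OP * → 12 * 27 = 324. Stack: [1, 324]
BINARY_OP - → 1 - 324 = -323. Stack: [-323]
STORE_FAST k → k=-323. Stack: []
LOAD_FAST_LOAD_FAST k,a → push -323,27. Stack: [-323, 27]
COMPARE_OP bool(>=) → -323 vs 27 = False. Stack: [False]
POP_JUMP_IF_FALSE → pop False; jump. Stack: []
LOAD_CONST → push -8. Stack: [-8]
LOAD_FAST a → push 27. Stack: [-8, 27]
LOAD_CONST → push 10. Stack: [-8, 27, 10]
BINARY_OP // → 27 // 10 = 2. Stack: [-8, 2]
BINARY_OP % → -8 % 2 = 0. Stack: [0]
STORE_FAST w → w=0. Stack: []
LOAD_CONST → push 12. Stack: [12]
LOAD_FAST k → push -323. Stack: [12, -323]
BINARY_OP + → 12 + -323 = -311. Stack: [-311]
LOAD_CONST → push 3. Stack: [-311, 3]
LOAD_FAST a → push 27. Stack: [-311, 3, 27]
BINARY_OP & → 3 & 27 = 3. Stack: [-311, 3]
BINARY_OP * → -311 * 3 = -933. Stack: [-933]
STORE_FAST s → s=-933. Stack: []
LOAD_FAST s → push -933. Stack: [-933]
RETURN_VALUE → return -933.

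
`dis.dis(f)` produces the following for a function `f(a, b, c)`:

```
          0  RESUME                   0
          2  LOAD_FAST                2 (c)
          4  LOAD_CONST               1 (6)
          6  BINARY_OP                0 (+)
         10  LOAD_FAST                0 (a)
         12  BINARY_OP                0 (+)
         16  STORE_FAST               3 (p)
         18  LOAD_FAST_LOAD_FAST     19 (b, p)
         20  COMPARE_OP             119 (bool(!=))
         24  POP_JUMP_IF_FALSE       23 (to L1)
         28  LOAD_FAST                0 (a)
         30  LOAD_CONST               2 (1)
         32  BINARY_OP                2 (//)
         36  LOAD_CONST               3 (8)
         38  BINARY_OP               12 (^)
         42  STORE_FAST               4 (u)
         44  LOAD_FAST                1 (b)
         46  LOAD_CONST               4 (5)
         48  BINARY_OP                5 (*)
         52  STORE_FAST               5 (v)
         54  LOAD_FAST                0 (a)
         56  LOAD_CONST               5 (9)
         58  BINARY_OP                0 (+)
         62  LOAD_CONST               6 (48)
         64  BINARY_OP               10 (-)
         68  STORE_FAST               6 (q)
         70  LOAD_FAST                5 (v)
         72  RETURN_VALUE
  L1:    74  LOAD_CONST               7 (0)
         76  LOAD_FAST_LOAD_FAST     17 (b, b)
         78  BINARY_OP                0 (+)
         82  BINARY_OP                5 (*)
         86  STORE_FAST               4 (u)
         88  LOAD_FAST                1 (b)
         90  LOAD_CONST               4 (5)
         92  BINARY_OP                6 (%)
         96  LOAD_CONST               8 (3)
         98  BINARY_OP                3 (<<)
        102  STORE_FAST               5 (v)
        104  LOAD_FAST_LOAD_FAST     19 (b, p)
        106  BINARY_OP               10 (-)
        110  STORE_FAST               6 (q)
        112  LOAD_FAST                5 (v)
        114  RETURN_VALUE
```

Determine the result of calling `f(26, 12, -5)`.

LOAD_FAST c → push -5. Stack: [-5]
LOAD_CONST → push 6. Stack: [-5, 6]
BINARY_OP + → -5 + 6 = 1. Stack: [1]
LOAD_FAST a → push 26. Stack: [1, 26]
BINARY_OP + → 1 + 26 = 27. Stack: [27]
STORE_FAST p → p=27. Stack: []
LOAD_FAST_LOAD_FAST b,p → push 12,27. Stack: [12, 27]
COMPARE_OP bool(!=) → 12 vs 27 = True. Stack: [True]
POP_JUMP_IF_FALSE → pop True; no jump. Stack: []
LOAD_FAST a → push 26. Stack: [26]
LOAD_CONST → push 1. Stack: [26, 1]
BINARY_OP // → 26 // 1 = 26. Stack: [26]
LOAD_CONST → push 8. Stack: [26, 8]
BINARY_OP ^ → 26 ^ 8 = 18. Stack: [18]
STORE_FAST u → u=18. Stack: []
LOAD_FAST b → push 12. Stack: [12]
LOAD_CONST → push 5. Stack: [12, 5]
BINARY_OP * → 12 * 5 = 60. Stack: [60]
STORE_FAST v → v=60. Stack: []
LOAD_FAST a → push 26. Stack: [26]
LOAD_CONST → push 9. Stack: [26, 9]
BINARY_OP + → 26 + 9 = 35. Stack: [35]
LOAD_CONST → push 48. Stack: [35, 48]
BINARY_OP - → 35 - 48 = -13. Stack: [-13]
STORE_FAST q → q=-13. Stack: []
LOAD_FAST v → push 60. Stack: [60]
RETURN_VALUE → return 60.

60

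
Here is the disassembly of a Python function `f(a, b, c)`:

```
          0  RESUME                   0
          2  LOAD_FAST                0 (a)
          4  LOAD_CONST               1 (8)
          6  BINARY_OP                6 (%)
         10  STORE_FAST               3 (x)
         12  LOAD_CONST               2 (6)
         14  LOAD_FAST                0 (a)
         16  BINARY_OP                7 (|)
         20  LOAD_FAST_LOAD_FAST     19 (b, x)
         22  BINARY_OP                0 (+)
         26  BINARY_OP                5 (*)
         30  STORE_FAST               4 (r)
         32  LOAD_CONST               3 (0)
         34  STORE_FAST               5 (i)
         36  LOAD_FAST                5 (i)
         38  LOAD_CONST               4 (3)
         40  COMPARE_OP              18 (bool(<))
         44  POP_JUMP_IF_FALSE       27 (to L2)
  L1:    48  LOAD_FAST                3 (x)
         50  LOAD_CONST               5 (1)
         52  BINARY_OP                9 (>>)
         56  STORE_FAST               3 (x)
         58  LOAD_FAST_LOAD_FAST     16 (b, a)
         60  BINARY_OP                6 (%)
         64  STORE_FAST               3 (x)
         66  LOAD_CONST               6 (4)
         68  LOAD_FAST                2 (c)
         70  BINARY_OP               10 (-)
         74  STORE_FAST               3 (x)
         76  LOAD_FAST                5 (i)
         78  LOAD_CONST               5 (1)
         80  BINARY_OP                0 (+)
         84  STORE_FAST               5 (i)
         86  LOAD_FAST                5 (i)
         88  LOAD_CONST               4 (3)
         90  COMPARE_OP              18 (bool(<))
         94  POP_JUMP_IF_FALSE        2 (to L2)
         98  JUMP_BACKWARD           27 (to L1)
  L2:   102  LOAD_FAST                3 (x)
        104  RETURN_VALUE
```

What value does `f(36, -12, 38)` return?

-34

LOAD_FAST a → push 36
LOAD_CONST → push 8
BINARY_OP % → 36 % 8 = 4
STORE_FAST x → x=4
LOAD_CONST → push 6
LOAD_FAST a → push 36
BINARY_OP | → 6 | 36 = 38
LOAD_FAST_LOAD_FAST b,x → push -12,4
BINARY_OP + → -12 + 4 = -8
BINARY_OP * → 38 * -8 = -304
STORE_FAST r → r=-304
LOAD_CONST → push 0
STORE_FAST i → i=0
LOAD_FAST i → push 0
LOAD_CONST → push 3
COMPARE_OP bool(<) → 0 vs 3 = True
POP_JUMP_IF_FALSE → pop True; no jump
LOAD_FAST x → push 4
LOAD_CONST → push 1
BINARY_OP >> → 4 >> 1 = 2
STORE_FAST x → x=2
LOAD_FAST_LOAD_FAST b,a → push -12,36
BINARY_OP % → -12 % 36 = 24
STORE_FAST x → x=24
LOAD_CONST → push 4
LOAD_FAST c → push 38
BINARY_OP - → 4 - 38 = -34
STORE_FAST x → x=-34
LOAD_FAST i → push 0
LOAD_CONST → push 1
BINARY_OP + → 0 + 1 = 1
STORE_FAST i → i=1
LOAD_FAST i → push 1
LOAD_CONST → push 3
COMPARE_OP bool(<) → 1 vs 3 = True
POP_JUMP_IF_FALSE → pop True; no jump
LOAD_FAST x → push -34
LOAD_CONST → push 1
BINARY_OP >> → -34 >> 1 = -17
STORE_FAST x → x=-17
LOAD_FAST_LOAD_FAST b,a → push -12,36
BINARY_OP % → -12 % 36 = 24
STORE_FAST x → x=24
LOAD_CONST → push 4
LOAD_FAST c → push 38
BINARY_OP - → 4 - 38 = -34
STORE_FAST x → x=-34
LOAD_FAST i → push 1
LOAD_CONST → push 1
BINARY_OP + → 1 + 1 = 2
STORE_FAST i → i=2
LOAD_FAST i → push 2
LOAD_CONST → push 3
COMPARE_OP bool(<) → 2 vs 3 = True
POP_JUMP_IF_FALSE → pop True; no jump
LOAD_FAST x → push -34
LOAD_CONST → push 1
BINARY_OP >> → -34 >> 1 = -17
STORE_FAST x → x=-17
LOAD_FAST_LOAD_FAST b,a → push -12,36
BINARY_OP % → -12 % 36 = 24
STORE_FAST x → x=24
LOAD_CONST → push 4
LOAD_FAST c → push 38
BINARY_OP - → 4 - 38 = -34
STORE_FAST x → x=-34
LOAD_FAST i → push 2
LOAD_CONST → push 1
BINARY_OP + → 2 + 1 = 3
STORE_FAST i → i=3
LOAD_FAST i → push 3
LOAD_CONST → push 3
COMPARE_OP bool(<) → 3 vs 3 = False
POP_JUMP_IF_FALSE → pop False; jump
LOAD_FAST x → push -34
RETURN_VALUE → return -34.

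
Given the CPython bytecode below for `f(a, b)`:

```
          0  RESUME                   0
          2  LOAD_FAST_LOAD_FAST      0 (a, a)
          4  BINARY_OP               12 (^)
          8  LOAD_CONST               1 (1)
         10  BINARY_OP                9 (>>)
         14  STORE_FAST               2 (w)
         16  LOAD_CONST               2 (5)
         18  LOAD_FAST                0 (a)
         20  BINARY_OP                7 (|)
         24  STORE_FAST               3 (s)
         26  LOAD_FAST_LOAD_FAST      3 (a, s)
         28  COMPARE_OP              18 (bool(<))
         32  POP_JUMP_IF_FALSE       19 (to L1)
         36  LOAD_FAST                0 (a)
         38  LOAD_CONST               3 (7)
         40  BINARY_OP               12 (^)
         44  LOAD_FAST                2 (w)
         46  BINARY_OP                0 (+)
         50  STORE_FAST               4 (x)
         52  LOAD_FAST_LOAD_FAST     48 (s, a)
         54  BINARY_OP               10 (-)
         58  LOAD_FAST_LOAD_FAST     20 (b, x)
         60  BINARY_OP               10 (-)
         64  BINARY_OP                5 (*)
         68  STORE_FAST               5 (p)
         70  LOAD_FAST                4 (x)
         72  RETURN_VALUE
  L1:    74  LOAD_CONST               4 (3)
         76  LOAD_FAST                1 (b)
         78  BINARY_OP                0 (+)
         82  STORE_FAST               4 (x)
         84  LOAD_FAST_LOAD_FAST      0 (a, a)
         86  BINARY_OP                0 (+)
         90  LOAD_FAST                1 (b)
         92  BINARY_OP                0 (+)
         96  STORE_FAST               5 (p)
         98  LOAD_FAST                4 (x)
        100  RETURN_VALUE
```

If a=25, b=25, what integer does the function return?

30

LOAD_FAST_LOAD_FAST a,a → push 25,25. Stack: [25, 25]
BINARY_OP ^ → 25 ^ 25 = 0. Stack: [0]
LOAD_CONST → push 1. Stack: [0, 1]
BINARY_OP >> → 0 >> 1 = 0. Stack: [0]
STORE_FAST w → w=0. Stack: []
LOAD_CONST → push 5. Stack: [5]
LOAD_FAST a → push 25. Stack: [5, 25]
BINARY_OP | → 5 | 25 = 29. Stack: [29]
STORE_FAST s → s=29. Stack: []
LOAD_FAST_LOAD_FAST a,s → push 25,29. Stack: [25, 29]
COMPARE_OP bool(<) → 25 vs 29 = True. Stack: [True]
POP_JUMP_IF_FALSE → pop True; no jump. Stack: []
LOAD_FAST a → push 25. Stack: [25]
LOAD_CONST → push 7. Stack: [25, 7]
BINARY_OP ^ → 25 ^ 7 = 30. Stack: [30]
LOAD_FAST w → push 0. Stack: [30, 0]
BINARY_OP + → 30 + 0 = 30. Stack: [30]
STORE_FAST x → x=30. Stack: []
LOAD_FAST_LOAD_FAST s,a → push 29,25. Stack: [29, 25]
BINARY_OP - → 29 - 25 = 4. Stack: [4]
LOAD_FAST_LOAD_FAST b,x → push 25,30. Stack: [4, 25, 30]
BINARY_OP - → 25 - 30 = -5. Stack: [4, -5]
BINARY_OP * → 4 * -5 = -20. Stack: [-20]
STORE_FAST p → p=-20. Stack: []
LOAD_FAST x → push 30. Stack: [30]
RETURN_VALUE → return 30.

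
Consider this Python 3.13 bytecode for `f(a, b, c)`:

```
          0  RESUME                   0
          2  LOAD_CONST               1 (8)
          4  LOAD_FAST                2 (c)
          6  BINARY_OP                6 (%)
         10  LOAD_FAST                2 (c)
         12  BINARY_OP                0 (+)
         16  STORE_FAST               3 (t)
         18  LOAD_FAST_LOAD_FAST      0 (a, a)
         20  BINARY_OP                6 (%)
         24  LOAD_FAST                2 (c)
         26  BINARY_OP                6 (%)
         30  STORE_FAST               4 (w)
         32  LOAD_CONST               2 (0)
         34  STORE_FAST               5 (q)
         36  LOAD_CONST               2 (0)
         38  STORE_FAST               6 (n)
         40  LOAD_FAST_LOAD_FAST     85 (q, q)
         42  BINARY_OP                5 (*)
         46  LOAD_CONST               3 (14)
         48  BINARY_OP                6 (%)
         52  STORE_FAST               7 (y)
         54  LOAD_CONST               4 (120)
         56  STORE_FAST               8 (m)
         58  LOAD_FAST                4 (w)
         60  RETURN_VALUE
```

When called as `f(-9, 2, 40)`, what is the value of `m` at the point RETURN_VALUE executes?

LOAD_CONST → push 8. Stack: [8]
LOAD_FAST c → push 40. Stack: [8, 40]
BINARY_OP % → 8 % 40 = 8. Stack: [8]
LOAD_FAST c → push 40. Stack: [8, 40]
BINARY_OP + → 8 + 40 = 48. Stack: [48]
STORE_FAST t → t=48. Stack: []
LOAD_FAST_LOAD_FAST a,a → push -9,-9. Stack: [-9, -9]
BINARY_OP % → -9 % -9 = 0. Stack: [0]
LOAD_FAST c → push 40. Stack: [0, 40]
BINARY_OP % → 0 % 40 = 0. Stack: [0]
STORE_FAST w → w=0. Stack: []
LOAD_CONST → push 0. Stack: [0]
STORE_FAST q → q=0. Stack: []
LOAD_CONST → push 0. Stack: [0]
STORE_FAST n → n=0. Stack: []
LOAD_FAST_LOAD_FAST q,q → push 0,0. Stack: [0, 0]
BINARY_OP * → 0 * 0 = 0. Stack: [0]
LOAD_CONST → push 14. Stack: [0, 14]
BINARY_OP % → 0 % 14 = 0. Stack: [0]
STORE_FAST y → y=0. Stack: []
LOAD_CONST → push 120. Stack: [120]
STORE_FAST m → m=120. Stack: []
LOAD_FAST w → push 0. Stack: [0]
RETURN_VALUE → return 0.

120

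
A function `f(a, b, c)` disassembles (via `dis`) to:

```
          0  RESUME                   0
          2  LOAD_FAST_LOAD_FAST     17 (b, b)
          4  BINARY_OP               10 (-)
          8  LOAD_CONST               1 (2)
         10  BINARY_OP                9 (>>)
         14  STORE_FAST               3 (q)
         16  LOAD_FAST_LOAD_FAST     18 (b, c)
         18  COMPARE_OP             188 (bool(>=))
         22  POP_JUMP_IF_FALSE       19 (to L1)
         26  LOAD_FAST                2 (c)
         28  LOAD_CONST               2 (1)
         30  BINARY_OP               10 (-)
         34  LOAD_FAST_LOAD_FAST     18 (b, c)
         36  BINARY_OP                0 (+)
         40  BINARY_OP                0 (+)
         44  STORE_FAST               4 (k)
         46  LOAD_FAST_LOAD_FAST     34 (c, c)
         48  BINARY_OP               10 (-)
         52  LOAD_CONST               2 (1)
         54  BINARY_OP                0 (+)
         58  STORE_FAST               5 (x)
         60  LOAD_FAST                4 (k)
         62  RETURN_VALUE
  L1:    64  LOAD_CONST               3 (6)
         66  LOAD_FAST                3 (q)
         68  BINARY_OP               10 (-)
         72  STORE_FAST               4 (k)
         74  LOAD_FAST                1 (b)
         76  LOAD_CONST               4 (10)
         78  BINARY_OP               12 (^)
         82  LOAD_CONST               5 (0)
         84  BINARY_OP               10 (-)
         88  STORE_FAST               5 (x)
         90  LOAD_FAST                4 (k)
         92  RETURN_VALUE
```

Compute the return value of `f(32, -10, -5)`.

6

LOAD_FAST_LOAD_FAST b,b → push -10,-10. Stack: [-10, -10]
BINARY_OP - → -10 - -10 = 0. Stack: [0]
LOAD_CONST → push 2. Stack: [0, 2]
BINARY_OP >> → 0 >> 2 = 0. Stack: [0]
STORE_FAST q → q=0. Stack: []
LOAD_FAST_LOAD_FAST b,c → push -10,-5. Stack: [-10, -5]
COMPARE_OP bool(>=) → -10 vs -5 = False. Stack: [False]
POP_JUMP_IF_FALSE → pop False; jump. Stack: []
LOAD_CONST → push 6. Stack: [6]
LOAD_FAST q → push 0. Stack: [6, 0]
BINARY_OP - → 6 - 0 = 6. Stack: [6]
STORE_FAST k → k=6. Stack: []
LOAD_FAST b → push -10. Stack: [-10]
LOAD_CONST → push 10. Stack: [-10, 10]
BINARY_OP ^ → -10 ^ 10 = -4. Stack: [-4]
LOAD_CONST → push 0. Stack: [-4, 0]
BINARY_OP - → -4 - 0 = -4. Stack: [-4]
STORE_FAST x → x=-4. Stack: []
LOAD_FAST k → push 6. Stack: [6]
RETURN_VALUE → return 6.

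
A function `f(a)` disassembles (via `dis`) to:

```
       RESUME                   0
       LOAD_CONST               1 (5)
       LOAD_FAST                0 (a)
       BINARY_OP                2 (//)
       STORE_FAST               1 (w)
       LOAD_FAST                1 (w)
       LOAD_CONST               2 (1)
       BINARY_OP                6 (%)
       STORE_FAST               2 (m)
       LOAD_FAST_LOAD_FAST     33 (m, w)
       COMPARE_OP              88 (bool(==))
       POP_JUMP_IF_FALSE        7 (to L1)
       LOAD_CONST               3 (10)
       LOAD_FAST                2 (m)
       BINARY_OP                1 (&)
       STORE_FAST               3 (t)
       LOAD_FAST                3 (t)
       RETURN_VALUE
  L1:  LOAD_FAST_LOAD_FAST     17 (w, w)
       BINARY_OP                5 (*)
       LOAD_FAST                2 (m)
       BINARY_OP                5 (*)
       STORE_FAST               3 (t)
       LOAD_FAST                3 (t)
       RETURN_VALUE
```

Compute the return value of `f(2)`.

LOAD_CONST → push 5. Stack: [5]
LOAD_FAST a → push 2. Stack: [5, 2]
BINARY_OP // → 5 // 2 = 2. Stack: [2]
STORE_FAST w → w=2. Stack: []
LOAD_FAST w → push 2. Stack: [2]
LOAD_CONST → push 1. Stack: [2, 1]
BINARY_OP % → 2 % 1 = 0. Stack: [0]
STORE_FAST m → m=0. Stack: []
LOAD_FAST_LOAD_FAST m,w → push 0,2. Stack: [0, 2]
COMPARE_OP bool(==) → 0 vs 2 = False. Stack: [False]
POP_JUMP_IF_FALSE → pop False; jump. Stack: []
LOAD_FAST_LOAD_FAST w,w → push 2,2. Stack: [2, 2]
BINARY_OP * → 2 * 2 = 4. Stack: [4]
LOAD_FAST m → push 0. Stack: [4, 0]
BINARY_OP * → 4 * 0 = 0. Stack: [0]
STORE_FAST t → t=0. Stack: []
LOAD_FAST t → push 0. Stack: [0]
RETURN_VALUE → return 0.

0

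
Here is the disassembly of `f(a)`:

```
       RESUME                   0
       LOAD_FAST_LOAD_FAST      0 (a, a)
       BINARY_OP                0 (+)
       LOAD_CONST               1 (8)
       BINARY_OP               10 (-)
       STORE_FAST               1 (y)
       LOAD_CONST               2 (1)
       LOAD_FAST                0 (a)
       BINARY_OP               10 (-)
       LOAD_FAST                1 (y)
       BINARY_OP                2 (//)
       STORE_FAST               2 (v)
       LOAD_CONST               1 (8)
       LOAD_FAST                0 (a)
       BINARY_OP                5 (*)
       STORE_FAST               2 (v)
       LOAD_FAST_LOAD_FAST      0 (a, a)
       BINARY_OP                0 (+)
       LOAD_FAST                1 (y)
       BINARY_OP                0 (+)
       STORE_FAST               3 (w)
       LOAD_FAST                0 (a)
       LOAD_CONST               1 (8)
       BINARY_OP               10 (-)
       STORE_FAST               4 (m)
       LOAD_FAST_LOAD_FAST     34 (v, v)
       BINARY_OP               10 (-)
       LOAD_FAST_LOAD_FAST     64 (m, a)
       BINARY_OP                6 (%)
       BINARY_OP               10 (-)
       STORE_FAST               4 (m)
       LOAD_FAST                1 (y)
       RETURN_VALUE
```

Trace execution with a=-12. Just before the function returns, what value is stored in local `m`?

LOAD_FAST_LOAD_FAST a,a → push -12,-12. Stack: [-12, -12]
BINARY_OP + → -12 + -12 = -24. Stack: [-24]
LOAD_CONST → push 8. Stack: [-24, 8]
BINARY_OP - → -24 - 8 = -32. Stack: [-32]
STORE_FAST y → y=-32. Stack: []
LOAD_CONST → push 1. Stack: [1]
LOAD_FAST a → push -12. Stack: [1, -12]
BINARY_OP - → 1 - -12 = 13. Stack: [13]
LOAD_FAST y → push -32. Stack: [13, -32]
BINARY_OP // → 13 // -32 = -1. Stack: [-1]
STORE_FAST v → v=-1. Stack: []
LOAD_CONST → push 8. Stack: [8]
LOAD_FAST a → push -12. Stack: [8, -12]
BINARY_OP * → 8 * -12 = -96. Stack: [-96]
STORE_FAST v → v=-96. Stack: []
LOAD_FAST_LOAD_FAST a,a → push -12,-12. Stack: [-12, -12]
BINARY_OP + → -12 + -12 = -24. Stack: [-24]
LOAD_FAST y → push -32. Stack: [-24, -32]
BINARY_OP + → -24 + -32 = -56. Stack: [-56]
STORE_FAST w → w=-56. Stack: []
LOAD_FAST a → push -12. Stack: [-12]
LOAD_CONST → push 8. Stack: [-12, 8]
BINARY_OP - → -12 - 8 = -20. Stack: [-20]
STORE_FAST m → m=-20. Stack: []
LOAD_FAST_LOAD_FAST v,v → push -96,-96. Stack: [-96, -96]
BINARY_OP - → -96 - -96 = 0. Stack: [0]
LOAD_FAST_LOAD_FAST m,a → push -20,-12. Stack: [0, -20, -12]
BINARY_OP % → -20 % -12 = -8. Stack: [0, -8]
BINARY_OP - → 0 - -8 = 8. Stack: [8]
STORE_FAST m → m=8. Stack: []
LOAD_FAST y → push -32. Stack: [-32]
RETURN_VALUE → return -32.

8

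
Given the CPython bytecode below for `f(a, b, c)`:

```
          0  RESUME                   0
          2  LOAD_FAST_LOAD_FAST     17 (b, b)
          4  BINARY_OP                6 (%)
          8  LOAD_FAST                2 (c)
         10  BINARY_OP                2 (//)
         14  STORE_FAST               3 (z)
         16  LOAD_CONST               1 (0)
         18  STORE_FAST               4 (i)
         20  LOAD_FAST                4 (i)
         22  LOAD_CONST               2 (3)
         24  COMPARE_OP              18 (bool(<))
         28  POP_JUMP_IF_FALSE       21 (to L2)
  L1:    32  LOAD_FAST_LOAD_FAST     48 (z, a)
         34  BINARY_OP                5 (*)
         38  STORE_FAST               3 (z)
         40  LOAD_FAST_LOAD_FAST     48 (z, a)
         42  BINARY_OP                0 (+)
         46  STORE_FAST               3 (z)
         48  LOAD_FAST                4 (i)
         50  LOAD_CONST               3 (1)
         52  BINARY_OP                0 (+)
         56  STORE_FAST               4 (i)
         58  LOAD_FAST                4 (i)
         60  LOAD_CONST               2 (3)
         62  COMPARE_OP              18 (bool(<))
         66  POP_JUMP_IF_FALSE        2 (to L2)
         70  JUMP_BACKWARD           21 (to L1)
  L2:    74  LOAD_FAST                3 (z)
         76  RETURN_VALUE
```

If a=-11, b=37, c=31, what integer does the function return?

-1221

LOAD_FAST_LOAD_FAST b,b → push 37,37. Stack: [37, 37]
BINARY_OP % → 37 % 37 = 0. Stack: [0]
LOAD_FAST c → push 31. Stack: [0, 31]
BINARY_OP // → 0 // 31 = 0. Stack: [0]
STORE_FAST z → z=0. Stack: []
LOAD_CONST → push 0. Stack: [0]
STORE_FAST i → i=0. Stack: []
LOAD_FAST i → push 0. Stack: [0]
LOAD_CONST → push 3. Stack: [0, 3]
COMPARE_OP bool(<) → 0 vs 3 = True. Stack: [True]
POP_JUMP_IF_FALSE → pop True; no jump. Stack: []
LOAD_FAST_LOAD_FAST z,a → push 0,-11. Stack: [0, -11]
BINARY_OP * → 0 * -11 = 0. Stack: [0]
STORE_FAST z → z=0. Stack: []
LOAD_FAST_LOAD_FAST z,a → push 0,-11. Stack: [0, -11]
BINARY_OP + → 0 + -11 = -11. Stack: [-11]
STORE_FAST z → z=-11. Stack: []
LOAD_FAST i → push 0. Stack: [0]
LOAD_CONST → push 1. Stack: [0, 1]
BINARY_OP + → 0 + 1 = 1. Stack: [1]
STORE_FAST i → i=1. Stack: []
LOAD_FAST i → push 1. Stack: [1]
LOAD_CONST → push 3. Stack: [1, 3]
COMPARE_OP bool(<) → 1 vs 3 = True. Stack: [True]
POP_JUMP_IF_FALSE → pop True; no jump. Stack: []
LOAD_FAST_LOAD_FAST z,a → push -11,-11. Stack: [-11, -11]
BINARY_OP * → -11 * -11 = 121. Stack: [121]
STORE_FAST z → z=121. Stack: []
LOAD_FAST_LOAD_FAST z,a → push 121,-11. Stack: [121, -11]
BINARY_OP + → 121 + -11 = 110. Stack: [110]
STORE_FAST z → z=110. Stack: []
LOAD_FAST i → push 1. Stack: [1]
LOAD_CONST → push 1. Stack: [1, 1]
BINARY_OP + → 1 + 1 = 2. Stack: [2]
STORE_FAST i → i=2. Stack: []
LOAD_FAST i → push 2. Stack: [2]
LOAD_CONST → push 3. Stack: [2, 3]
COMPARE_OP bool(<) → 2 vs 3 = True. Stack: [True]
POP_JUMP_IF_FALSE → pop True; no jump. Stack: []
LOAD_FAST_LOAD_FAST z,a → push 110,-11. Stack: [110, -11]
BINARY_OP * → 110 * -11 = -1210. Stack: [-1210]
STORE_FAST z → z=-1210. Stack: []
LOAD_FAST_LOAD_FAST z,a → push -1210,-11. Stack: [-1210, -11]
BINARY_OP + → -1210 + -11 = -1221. Stack: [-1221]
STORE_FAST z → z=-1221. Stack: []
LOAD_FAST i → push 2. Stack: [2]
LOAD_CONST → push 1. Stack: [2, 1]
BINARY_OP + → 2 + 1 = 3. Stack: [3]
STORE_FAST i → i=3. Stack: []
LOAD_FAST i → push 3. Stack: [3]
LOAD_CONST → push 3. Stack: [3, 3]
COMPARE_OP bool(<) → 3 vs 3 = False. Stack: [False]
POP_JUMP_IF_FALSE → pop False; jump. Stack: []
LOAD_FAST z → push -1221. Stack: [-1221]
RETURN_VALUE → return -1221.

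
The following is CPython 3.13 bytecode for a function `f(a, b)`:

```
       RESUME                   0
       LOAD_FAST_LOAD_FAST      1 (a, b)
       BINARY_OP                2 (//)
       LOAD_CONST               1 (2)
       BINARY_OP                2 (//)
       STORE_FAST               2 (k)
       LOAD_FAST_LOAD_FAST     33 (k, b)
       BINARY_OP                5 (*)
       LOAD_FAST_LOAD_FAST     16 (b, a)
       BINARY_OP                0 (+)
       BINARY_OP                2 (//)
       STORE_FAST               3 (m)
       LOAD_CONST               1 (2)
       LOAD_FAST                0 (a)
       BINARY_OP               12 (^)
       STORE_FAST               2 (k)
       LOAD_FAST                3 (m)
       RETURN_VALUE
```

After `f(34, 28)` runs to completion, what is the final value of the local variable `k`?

32

LOAD_FAST_LOAD_FAST a,b → push 34,28. Stack: [34, 28]
BINARY_OP // → 34 // 28 = 1. Stack: [1]
LOAD_CONST → push 2. Stack: [1, 2]
BINARY_OP // → 1 // 2 = 0. Stack: [0]
STORE_FAST k → k=0. Stack: []
LOAD_FAST_LOAD_FAST k,b → push 0,28. Stack: [0, 28]
BINARY_OP * → 0 * 28 = 0. Stack: [0]
LOAD_FAST_LOAD_FAST b,a → push 28,34. Stack: [0, 28, 34]
BINARY_OP + → 28 + 34 = 62. Stack: [0, 62]
BINARY_OP // → 0 // 62 = 0. Stack: [0]
STORE_FAST m → m=0. Stack: []
LOAD_CONST → push 2. Stack: [2]
LOAD_FAST a → push 34. Stack: [2, 34]
BINARY_OP ^ → 2 ^ 34 = 32. Stack: [32]
STORE_FAST k → k=32. Stack: []
LOAD_FAST m → push 0. Stack: [0]
RETURN_VALUE → return 0.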